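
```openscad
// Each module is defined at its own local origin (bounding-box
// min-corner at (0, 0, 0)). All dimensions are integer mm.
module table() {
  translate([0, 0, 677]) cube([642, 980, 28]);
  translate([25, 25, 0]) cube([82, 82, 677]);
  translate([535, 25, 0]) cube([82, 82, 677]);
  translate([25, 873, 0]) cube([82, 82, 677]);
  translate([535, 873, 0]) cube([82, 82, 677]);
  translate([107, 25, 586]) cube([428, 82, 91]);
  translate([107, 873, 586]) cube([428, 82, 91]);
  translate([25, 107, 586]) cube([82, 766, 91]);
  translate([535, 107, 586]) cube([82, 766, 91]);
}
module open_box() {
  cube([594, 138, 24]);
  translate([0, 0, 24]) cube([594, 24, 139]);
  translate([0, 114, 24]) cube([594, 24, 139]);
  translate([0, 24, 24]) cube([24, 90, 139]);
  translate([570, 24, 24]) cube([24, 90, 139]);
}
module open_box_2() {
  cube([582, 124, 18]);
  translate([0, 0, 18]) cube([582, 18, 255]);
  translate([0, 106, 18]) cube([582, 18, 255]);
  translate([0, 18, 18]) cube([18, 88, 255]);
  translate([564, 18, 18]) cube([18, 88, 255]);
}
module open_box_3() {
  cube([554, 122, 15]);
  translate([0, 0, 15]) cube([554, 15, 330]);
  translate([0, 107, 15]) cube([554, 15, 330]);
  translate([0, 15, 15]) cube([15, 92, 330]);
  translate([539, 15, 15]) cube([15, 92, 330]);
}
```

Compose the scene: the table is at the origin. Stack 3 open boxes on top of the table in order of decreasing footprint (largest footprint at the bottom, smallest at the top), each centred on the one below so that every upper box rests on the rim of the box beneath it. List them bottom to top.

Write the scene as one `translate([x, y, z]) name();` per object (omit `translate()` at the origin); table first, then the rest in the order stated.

table();
translate([24, 421, 705]) open_box();
translate([30, 428, 868]) open_box_2();
translate([44, 429, 1141]) open_box_3();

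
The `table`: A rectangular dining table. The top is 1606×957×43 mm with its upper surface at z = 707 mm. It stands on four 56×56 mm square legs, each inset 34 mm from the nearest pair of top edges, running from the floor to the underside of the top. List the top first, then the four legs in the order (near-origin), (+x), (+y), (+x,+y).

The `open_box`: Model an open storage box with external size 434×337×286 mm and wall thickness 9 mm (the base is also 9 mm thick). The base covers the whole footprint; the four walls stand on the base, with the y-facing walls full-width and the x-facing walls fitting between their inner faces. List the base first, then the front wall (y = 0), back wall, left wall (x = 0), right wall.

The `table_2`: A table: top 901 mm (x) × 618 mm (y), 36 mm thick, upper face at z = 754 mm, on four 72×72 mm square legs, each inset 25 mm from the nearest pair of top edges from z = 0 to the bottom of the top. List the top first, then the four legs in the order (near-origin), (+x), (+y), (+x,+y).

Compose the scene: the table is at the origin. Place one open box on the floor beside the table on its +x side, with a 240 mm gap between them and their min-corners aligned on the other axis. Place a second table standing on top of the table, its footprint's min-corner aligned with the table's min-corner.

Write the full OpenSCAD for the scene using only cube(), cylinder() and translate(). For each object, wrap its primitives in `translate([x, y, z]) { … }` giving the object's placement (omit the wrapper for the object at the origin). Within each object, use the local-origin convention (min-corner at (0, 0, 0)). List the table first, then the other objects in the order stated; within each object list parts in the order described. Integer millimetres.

translate([0, 0, 664]) cube([1606, 957, 43]);
translate([34, 34, 0]) cube([56, 56, 664]);
translate([1516, 34, 0]) cube([56, 56, 664]);
translate([34, 867, 0]) cube([56, 56, 664]);
translate([1516, 867, 0]) cube([56, 56, 664]);
translate([1846, 0, 0]) {
  cube([434, 337, 9]);
  translate([0, 0, 9]) cube([434, 9, 277]);
  translate([0, 328, 9]) cube([434, 9, 277]);
  translate([0, 9, 9]) cube([9, 319, 277]);
  translate([425, 9, 9]) cube([9, 319, 277]);
}
translate([0, 0, 707]) {
  translate([0, 0, 718]) cube([901, 618, 36]);
  translate([25, 25, 0]) cube([72, 72, 718]);
  translate([804, 25, 0]) cube([72, 72, 718]);
  translate([25, 521, 0]) cube([72, 72, 718]);
  translate([804, 521, 0]) cube([72, 72, 718]);
}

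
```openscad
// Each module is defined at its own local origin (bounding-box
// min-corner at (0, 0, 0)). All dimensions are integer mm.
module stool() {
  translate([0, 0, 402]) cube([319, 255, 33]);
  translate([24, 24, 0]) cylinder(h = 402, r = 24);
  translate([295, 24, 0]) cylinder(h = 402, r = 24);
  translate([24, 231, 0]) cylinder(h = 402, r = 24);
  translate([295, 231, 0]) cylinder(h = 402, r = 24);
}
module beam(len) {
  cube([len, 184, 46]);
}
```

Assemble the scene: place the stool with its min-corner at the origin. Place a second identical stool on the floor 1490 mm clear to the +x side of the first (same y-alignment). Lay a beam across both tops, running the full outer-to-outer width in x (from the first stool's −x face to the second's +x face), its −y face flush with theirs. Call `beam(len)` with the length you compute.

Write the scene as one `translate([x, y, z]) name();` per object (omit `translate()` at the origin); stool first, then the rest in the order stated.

stool();
translate([1809, 0, 0]) stool();
translate([0, 0, 435]) beam(2128);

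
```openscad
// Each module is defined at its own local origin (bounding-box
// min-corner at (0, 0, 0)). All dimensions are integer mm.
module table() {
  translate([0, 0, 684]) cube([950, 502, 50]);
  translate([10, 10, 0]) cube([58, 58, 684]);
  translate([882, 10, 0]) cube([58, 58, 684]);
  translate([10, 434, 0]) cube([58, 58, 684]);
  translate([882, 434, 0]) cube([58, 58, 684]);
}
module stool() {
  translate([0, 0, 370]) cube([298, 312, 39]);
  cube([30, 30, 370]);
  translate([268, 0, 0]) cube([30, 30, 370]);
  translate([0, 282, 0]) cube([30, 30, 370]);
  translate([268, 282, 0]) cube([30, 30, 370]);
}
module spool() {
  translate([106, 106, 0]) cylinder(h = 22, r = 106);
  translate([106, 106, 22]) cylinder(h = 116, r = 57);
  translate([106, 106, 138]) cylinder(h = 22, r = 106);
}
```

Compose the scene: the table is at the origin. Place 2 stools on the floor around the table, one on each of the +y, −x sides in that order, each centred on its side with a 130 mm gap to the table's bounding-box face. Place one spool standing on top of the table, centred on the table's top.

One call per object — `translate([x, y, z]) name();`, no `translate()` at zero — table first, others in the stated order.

table();
translate([326, 632, 0]) stool();
translate([-428, 95, 0]) stool();
translate([369, 145, 734]) spool();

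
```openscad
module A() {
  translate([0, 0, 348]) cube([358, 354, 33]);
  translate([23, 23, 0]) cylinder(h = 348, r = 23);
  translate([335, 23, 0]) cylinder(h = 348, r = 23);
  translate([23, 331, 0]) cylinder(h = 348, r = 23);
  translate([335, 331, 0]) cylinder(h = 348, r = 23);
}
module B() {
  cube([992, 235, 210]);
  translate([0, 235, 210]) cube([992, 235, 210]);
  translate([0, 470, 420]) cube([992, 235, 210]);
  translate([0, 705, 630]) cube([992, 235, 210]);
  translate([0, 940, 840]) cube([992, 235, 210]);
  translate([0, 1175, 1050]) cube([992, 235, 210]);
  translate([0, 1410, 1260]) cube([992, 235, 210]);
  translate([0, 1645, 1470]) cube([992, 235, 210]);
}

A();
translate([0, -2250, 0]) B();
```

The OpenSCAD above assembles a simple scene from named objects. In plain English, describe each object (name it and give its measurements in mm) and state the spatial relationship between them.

A is a four-legged stool. The seat is a 358×354×33 mm slab whose top surface is at z = 381 mm; four round legs, each 46 mm in diameter, run from the floor (z = 0) to the underside of the seat, each leg's axis is inset half a diameter from the nearest pair of seat edges (so the leg's bounding box is flush with the corner).

B is a straight staircase of 8 solid steps. Each step is 992 mm wide (x), 235 mm deep (y, the going) and 210 mm tall (the rise). The first step rests on the floor; each subsequent step sits one going further in +y and one rise higher in +z, directly behind and above the previous step with no overlap.

The staircase is on the floor beside the stool on its −y side.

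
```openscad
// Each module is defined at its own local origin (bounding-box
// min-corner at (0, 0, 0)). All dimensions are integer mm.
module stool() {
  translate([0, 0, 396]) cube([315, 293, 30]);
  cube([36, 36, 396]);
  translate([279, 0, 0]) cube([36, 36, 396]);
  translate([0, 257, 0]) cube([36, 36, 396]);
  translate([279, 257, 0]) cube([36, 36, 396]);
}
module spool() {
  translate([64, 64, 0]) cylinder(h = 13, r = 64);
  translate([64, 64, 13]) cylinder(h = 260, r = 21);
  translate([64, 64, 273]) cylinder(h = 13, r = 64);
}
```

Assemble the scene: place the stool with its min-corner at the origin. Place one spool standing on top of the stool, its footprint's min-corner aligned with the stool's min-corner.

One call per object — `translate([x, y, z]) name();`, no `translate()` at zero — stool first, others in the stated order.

stool();
translate([0, 0, 426]) spool();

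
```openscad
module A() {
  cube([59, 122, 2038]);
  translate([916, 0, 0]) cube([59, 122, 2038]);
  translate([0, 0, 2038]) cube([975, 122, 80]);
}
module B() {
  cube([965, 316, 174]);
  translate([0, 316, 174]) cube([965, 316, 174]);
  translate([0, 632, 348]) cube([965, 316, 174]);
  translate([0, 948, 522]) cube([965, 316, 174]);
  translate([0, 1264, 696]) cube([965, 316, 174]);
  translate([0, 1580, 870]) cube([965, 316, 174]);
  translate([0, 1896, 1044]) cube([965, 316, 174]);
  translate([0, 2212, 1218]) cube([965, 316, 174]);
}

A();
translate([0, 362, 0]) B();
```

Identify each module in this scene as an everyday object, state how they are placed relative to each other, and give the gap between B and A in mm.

A is a door frame. B is a staircase. The staircase is on the floor beside the door frame on its +y side. The gap between the staircase and the door frame is 240 mm.

The staircase's nearest face is 240 mm from the door frame's +y face.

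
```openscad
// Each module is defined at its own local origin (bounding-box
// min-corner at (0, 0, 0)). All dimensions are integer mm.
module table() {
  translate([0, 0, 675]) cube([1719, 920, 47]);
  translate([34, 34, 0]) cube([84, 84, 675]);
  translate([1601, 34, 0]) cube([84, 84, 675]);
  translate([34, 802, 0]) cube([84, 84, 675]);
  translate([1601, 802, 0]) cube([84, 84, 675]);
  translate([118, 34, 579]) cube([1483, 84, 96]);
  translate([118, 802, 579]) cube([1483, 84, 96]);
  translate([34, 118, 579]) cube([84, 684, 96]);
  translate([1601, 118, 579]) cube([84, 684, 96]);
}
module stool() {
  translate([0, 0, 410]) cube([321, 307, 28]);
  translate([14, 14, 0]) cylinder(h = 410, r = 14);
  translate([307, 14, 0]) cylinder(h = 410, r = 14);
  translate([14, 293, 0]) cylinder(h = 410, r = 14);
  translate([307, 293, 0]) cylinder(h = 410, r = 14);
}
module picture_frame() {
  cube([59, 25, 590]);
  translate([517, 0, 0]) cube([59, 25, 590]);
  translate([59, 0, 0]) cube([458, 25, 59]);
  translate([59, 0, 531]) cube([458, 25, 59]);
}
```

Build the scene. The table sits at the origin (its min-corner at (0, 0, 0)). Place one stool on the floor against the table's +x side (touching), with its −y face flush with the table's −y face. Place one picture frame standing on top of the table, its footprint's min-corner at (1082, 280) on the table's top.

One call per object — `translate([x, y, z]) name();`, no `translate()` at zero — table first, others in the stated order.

table();
translate([1719, 0, 0]) stool();
translate([1082, 280, 722]) picture_frame();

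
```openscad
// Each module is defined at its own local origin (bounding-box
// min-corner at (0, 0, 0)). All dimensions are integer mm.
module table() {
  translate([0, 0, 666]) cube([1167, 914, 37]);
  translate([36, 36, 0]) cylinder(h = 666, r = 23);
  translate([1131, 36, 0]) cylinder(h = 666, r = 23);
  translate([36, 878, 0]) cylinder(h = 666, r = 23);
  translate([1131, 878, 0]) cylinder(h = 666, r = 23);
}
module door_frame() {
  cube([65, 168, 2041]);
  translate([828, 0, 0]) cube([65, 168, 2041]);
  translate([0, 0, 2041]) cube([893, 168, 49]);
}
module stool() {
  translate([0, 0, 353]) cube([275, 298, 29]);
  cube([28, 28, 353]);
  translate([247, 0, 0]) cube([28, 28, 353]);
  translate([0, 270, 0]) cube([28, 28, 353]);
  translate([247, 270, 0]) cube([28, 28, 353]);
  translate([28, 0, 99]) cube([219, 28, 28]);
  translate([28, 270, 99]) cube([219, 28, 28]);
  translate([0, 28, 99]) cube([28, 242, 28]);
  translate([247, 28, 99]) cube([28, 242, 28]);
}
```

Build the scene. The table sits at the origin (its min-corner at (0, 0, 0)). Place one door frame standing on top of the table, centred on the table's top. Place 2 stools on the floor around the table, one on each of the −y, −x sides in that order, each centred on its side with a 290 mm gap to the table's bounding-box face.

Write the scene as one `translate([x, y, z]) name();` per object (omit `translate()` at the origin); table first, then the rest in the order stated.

table();
translate([137, 373, 703]) door_frame();
translate([446, -588, 0]) stool();
translate([-565, 308, 0]) stool();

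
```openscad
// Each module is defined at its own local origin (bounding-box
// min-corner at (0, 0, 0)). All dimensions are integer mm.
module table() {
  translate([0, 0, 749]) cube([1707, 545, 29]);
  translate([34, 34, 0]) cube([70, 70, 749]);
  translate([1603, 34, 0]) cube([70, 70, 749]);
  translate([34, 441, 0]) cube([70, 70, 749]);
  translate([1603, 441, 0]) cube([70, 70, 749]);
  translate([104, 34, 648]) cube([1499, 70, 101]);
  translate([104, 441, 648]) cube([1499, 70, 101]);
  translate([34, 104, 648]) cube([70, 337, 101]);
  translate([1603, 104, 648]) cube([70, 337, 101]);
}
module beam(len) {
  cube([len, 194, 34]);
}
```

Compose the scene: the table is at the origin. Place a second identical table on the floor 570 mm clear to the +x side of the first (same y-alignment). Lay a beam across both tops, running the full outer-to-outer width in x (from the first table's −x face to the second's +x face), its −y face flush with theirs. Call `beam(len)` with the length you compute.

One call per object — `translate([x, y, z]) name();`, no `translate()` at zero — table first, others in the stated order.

table();
translate([2277, 0, 0]) table();
translate([0, 0, 778]) beam(3984);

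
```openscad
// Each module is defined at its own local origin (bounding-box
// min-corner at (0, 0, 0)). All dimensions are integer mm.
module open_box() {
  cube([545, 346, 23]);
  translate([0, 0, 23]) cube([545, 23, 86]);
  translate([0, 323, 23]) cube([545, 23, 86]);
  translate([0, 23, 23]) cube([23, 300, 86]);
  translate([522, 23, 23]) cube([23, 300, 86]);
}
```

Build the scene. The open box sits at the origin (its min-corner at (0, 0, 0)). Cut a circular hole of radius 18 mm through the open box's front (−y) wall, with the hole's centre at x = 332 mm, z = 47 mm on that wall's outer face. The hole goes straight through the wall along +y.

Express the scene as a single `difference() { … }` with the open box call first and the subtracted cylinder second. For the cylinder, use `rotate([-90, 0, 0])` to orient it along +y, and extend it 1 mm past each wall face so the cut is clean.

difference() {
  open_box();
  translate([332, -1, 47]) rotate([-90, 0, 0]) cylinder(h = 25, r = 18);
}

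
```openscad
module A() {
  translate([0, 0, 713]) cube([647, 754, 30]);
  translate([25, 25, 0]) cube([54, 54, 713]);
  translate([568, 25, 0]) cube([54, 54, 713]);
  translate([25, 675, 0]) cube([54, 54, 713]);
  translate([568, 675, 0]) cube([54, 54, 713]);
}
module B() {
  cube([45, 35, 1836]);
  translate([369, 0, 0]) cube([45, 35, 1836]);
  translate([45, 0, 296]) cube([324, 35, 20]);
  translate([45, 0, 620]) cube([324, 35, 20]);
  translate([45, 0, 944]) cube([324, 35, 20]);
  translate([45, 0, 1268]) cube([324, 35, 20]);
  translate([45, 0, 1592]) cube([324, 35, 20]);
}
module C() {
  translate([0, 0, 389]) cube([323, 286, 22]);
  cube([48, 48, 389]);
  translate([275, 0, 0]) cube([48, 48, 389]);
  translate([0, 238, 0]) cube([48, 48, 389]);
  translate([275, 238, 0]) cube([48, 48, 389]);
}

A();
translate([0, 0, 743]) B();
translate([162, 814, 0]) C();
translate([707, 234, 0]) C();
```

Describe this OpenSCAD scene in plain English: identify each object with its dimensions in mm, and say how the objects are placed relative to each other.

A is a table: top 647 mm (x) × 754 mm (y), 30 mm thick, upper face at z = 743 mm, on four 54×54 mm square legs, each inset 25 mm from the nearest pair of top edges, running from z = 0 to the bottom of the top.

B is a wooden ladder with two side rails of 45×35 mm section and 1836 mm height, set 414 mm apart overall. Between them run 5 rectangular rungs (35 mm deep, 20 mm thick), front faces flush with the rails' −y face. The bottom of the first rung is 296 mm above the floor and each subsequent rung is 324 mm higher than the one below.

C is a four-legged stool. The seat is a 323×286×22 mm slab whose top surface is at z = 411 mm; four square legs, each 48×48 mm in cross-section, run from the floor (z = 0) to the underside of the seat, each flush with a corner of the seat.

The ladder is on top of the table. Two stools sit around the table at the +y, +x sides.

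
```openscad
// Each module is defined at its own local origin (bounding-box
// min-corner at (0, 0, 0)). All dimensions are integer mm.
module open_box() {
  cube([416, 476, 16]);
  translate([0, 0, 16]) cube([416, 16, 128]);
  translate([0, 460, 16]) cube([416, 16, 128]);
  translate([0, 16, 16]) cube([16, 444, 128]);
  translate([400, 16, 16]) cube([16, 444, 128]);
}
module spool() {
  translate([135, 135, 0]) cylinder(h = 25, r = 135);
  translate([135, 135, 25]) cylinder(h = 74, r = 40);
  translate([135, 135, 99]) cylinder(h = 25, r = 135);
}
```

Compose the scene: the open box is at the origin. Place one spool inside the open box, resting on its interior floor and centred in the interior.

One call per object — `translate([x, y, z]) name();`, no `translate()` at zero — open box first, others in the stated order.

open_box();
translate([73, 103, 16]) spool();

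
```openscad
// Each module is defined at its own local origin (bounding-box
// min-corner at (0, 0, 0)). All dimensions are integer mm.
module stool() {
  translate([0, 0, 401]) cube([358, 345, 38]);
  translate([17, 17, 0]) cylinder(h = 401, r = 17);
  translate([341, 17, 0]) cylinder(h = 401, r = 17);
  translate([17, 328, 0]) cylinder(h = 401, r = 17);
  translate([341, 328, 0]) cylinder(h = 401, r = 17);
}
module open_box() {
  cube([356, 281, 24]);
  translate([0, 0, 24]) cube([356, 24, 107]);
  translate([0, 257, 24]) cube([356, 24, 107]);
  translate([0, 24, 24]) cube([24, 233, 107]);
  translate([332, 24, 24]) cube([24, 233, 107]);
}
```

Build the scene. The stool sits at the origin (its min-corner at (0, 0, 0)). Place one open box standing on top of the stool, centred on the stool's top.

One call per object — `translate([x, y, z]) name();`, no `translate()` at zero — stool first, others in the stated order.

stool();
translate([1, 32, 439]) open_box();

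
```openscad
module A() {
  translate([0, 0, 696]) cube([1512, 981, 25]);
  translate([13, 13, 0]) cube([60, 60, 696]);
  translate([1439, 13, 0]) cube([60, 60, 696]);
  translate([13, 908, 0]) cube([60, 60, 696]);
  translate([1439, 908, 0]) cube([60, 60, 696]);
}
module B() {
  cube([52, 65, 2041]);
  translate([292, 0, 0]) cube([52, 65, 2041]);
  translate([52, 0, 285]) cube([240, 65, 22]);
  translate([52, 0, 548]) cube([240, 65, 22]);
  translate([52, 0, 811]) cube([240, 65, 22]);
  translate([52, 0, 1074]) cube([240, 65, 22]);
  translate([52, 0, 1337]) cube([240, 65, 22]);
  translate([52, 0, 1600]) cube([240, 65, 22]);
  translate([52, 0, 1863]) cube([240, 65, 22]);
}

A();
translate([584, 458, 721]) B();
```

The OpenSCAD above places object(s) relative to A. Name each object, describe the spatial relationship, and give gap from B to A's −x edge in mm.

A is a table. B is a ladder. The ladder is on top of the table, centred. The gap from the ladder to the table's −x edge is 584 mm.

The ladder's min-x is at 584; the table's min-x is 0; gap = 584 mm.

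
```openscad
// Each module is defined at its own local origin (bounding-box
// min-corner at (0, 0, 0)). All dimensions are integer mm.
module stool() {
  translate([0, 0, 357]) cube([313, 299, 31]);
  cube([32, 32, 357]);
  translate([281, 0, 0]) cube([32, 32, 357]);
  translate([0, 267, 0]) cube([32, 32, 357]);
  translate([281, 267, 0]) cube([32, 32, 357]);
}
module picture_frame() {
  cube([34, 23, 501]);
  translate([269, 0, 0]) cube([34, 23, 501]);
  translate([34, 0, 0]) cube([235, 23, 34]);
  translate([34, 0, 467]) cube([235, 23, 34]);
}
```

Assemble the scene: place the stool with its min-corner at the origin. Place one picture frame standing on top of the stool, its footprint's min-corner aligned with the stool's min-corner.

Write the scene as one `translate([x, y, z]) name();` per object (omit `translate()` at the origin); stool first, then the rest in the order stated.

stool();
translate([0, 0, 388]) picture_frame();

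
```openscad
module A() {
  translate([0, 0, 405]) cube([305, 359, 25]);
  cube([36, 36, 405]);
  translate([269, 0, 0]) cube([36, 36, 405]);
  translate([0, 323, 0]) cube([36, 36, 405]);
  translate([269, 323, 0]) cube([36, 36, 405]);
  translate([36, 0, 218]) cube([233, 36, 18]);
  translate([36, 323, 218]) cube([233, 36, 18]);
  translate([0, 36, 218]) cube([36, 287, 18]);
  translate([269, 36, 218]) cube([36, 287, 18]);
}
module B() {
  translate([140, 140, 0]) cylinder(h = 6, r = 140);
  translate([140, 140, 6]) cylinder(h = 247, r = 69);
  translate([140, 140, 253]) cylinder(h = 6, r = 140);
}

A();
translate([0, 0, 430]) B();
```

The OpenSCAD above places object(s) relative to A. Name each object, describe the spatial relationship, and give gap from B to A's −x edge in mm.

The spool's min-x is at 0; the stool's min-x is 0; gap = 0 mm.

A is a stool. B is a spool. The spool is on top of the stool. The gap from the spool to the stool's −x edge is 0 mm.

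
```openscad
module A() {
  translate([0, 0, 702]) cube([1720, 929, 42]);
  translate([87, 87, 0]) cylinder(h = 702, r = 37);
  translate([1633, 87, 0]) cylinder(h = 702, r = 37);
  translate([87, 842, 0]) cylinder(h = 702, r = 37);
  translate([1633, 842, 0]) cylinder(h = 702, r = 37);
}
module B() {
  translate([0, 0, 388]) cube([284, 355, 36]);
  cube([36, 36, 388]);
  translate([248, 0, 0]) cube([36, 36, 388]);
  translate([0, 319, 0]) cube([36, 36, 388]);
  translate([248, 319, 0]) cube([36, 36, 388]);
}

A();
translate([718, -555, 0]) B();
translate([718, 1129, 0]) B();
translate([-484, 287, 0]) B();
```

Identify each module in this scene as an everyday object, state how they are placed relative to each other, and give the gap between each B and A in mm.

A is a table. B is a stool. Three stools sit around the table at the −y, +y, −x sides. The gap between each stool and the table is 200 mm.

Each stool's nearest face is 200 mm from the table's bounding box.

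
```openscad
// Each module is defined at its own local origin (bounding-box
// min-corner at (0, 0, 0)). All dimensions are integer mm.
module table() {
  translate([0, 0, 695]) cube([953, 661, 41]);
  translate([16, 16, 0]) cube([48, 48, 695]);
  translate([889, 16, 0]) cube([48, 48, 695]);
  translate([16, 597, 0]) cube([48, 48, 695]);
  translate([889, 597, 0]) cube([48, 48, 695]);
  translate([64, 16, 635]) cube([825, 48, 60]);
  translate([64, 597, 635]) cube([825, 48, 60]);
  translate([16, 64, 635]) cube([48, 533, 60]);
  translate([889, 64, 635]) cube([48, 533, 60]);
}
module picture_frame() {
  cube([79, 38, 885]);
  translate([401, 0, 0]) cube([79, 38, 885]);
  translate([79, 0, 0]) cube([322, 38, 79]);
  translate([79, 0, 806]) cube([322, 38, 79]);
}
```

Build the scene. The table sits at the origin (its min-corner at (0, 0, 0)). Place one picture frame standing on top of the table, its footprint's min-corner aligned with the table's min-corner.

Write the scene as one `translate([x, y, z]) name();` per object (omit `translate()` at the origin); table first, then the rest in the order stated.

table();
translate([0, 0, 736]) picture_frame();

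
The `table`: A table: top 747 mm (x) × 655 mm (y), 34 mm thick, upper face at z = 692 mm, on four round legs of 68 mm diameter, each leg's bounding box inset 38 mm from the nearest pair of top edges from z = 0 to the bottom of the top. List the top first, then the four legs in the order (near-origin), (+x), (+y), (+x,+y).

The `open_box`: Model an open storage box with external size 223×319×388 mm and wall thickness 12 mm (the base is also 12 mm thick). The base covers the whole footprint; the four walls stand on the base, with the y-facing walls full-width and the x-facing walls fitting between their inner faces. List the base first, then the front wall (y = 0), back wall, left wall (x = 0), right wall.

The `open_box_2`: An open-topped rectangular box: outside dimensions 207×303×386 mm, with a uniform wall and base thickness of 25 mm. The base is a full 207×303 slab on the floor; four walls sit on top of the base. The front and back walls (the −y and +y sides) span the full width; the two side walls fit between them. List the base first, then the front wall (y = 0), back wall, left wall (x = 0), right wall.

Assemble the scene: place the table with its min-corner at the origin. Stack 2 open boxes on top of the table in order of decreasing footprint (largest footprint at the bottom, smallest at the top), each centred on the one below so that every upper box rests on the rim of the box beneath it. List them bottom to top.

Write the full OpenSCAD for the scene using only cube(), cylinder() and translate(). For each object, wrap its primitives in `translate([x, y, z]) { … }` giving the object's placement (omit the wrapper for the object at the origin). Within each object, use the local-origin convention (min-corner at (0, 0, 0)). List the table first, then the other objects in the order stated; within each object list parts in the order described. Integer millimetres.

translate([0, 0, 658]) cube([747, 655, 34]);
translate([72, 72, 0]) cylinder(h = 658, r = 34);
translate([675, 72, 0]) cylinder(h = 658, r = 34);
translate([72, 583, 0]) cylinder(h = 658, r = 34);
translate([675, 583, 0]) cylinder(h = 658, r = 34);
translate([262, 168, 692]) {
  cube([223, 319, 12]);
  translate([0, 0, 12]) cube([223, 12, 376]);
  translate([0, 307, 12]) cube([223, 12, 376]);
  translate([0, 12, 12]) cube([12, 295, 376]);
  translate([211, 12, 12]) cube([12, 295, 376]);
}
translate([270, 176, 1080]) {
  cube([207, 303, 25]);
  translate([0, 0, 25]) cube([207, 25, 361]);
  translate([0, 278, 25]) cube([207, 25, 361]);
  translate([0, 25, 25]) cube([25, 253, 361]);
  translate([182, 25, 25]) cube([25, 253, 361]);
}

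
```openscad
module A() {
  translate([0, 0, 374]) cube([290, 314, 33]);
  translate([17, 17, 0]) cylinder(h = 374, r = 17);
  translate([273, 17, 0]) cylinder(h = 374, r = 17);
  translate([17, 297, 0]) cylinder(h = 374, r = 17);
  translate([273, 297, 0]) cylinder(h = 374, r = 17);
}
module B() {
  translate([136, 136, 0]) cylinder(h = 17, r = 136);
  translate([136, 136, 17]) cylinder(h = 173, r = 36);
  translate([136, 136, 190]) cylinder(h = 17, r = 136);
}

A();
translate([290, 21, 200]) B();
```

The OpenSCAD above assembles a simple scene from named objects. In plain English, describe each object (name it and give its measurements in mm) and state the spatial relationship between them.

A is a four-legged stool. The seat is a 290×314×33 mm slab whose top surface is at z = 407 mm; four round legs, each 34 mm in diameter, run from the floor (z = 0) to the underside of the seat, each leg's axis is inset half a diameter from the nearest pair of seat edges (so the leg's bounding box is flush with the corner).

B is a spool: two coaxial disc flanges of radius 136 mm and thickness 17 mm, joined by a core cylinder of radius 36 mm and height 173 mm. The lower flange rests on z = 0 and the three cylinders share a vertical axis.

The spool is beside the stool with their tops flush at z = 407.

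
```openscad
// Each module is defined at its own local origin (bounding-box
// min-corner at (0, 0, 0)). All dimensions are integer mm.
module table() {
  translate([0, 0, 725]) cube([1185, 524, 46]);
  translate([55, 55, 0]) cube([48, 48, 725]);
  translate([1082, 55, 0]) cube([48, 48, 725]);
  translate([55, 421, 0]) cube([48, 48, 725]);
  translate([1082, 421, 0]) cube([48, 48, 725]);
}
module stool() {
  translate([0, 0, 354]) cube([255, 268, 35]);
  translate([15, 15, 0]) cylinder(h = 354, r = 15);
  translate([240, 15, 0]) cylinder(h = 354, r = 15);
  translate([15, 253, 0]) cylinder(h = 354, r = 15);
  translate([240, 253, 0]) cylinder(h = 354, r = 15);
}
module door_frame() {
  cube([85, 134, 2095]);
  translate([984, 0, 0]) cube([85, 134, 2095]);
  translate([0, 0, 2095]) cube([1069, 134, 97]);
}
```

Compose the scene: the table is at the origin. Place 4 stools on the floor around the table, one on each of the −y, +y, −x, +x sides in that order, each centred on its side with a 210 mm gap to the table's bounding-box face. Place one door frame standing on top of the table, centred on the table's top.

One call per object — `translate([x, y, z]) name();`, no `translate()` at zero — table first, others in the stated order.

table();
translate([465, -478, 0]) stool();
translate([465, 734, 0]) stool();
translate([-465, 128, 0]) stool();
translate([1395, 128, 0]) stool();
translate([58, 195, 771]) door_frame();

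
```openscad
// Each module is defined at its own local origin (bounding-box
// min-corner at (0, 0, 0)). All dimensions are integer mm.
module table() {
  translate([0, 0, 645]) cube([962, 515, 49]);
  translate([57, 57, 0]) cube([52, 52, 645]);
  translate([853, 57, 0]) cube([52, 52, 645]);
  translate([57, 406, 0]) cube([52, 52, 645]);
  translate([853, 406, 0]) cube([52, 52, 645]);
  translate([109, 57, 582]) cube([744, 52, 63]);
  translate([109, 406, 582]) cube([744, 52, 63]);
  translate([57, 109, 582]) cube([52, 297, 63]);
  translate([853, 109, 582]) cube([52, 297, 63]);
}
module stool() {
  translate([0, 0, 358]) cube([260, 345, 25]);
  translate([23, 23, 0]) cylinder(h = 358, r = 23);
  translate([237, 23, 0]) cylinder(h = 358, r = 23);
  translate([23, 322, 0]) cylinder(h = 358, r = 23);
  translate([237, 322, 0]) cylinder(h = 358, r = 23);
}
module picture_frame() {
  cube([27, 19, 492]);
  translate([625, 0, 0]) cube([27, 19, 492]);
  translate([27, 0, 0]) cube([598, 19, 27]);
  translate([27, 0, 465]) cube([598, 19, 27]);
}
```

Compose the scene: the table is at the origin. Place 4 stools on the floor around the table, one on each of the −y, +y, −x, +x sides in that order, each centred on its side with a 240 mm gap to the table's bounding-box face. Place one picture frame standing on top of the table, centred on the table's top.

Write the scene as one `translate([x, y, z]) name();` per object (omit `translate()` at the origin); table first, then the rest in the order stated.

table();
translate([351, -585, 0]) stool();
translate([351, 755, 0]) stool();
translate([-500, 85, 0]) stool();
translate([1202, 85, 0]) stool();
translate([155, 248, 694]) picture_frame();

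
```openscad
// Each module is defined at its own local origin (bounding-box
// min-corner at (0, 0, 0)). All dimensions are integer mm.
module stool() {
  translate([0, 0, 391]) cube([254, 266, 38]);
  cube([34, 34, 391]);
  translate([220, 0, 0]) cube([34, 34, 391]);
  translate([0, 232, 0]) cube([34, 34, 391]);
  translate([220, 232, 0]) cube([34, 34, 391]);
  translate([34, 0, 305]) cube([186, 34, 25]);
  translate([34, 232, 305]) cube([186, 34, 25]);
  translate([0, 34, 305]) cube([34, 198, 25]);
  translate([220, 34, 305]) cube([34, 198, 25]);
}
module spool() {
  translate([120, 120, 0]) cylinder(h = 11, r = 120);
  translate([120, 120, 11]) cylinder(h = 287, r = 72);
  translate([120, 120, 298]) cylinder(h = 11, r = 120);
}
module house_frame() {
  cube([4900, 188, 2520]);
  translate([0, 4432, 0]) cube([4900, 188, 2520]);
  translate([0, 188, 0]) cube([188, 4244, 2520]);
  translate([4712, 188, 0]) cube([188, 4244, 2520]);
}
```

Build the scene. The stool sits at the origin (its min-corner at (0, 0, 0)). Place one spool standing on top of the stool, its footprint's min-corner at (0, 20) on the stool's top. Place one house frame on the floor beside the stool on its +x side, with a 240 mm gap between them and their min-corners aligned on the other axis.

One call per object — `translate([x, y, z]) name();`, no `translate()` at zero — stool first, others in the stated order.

stool();
translate([0, 20, 429]) spool();
translate([494, 0, 0]) house_frame();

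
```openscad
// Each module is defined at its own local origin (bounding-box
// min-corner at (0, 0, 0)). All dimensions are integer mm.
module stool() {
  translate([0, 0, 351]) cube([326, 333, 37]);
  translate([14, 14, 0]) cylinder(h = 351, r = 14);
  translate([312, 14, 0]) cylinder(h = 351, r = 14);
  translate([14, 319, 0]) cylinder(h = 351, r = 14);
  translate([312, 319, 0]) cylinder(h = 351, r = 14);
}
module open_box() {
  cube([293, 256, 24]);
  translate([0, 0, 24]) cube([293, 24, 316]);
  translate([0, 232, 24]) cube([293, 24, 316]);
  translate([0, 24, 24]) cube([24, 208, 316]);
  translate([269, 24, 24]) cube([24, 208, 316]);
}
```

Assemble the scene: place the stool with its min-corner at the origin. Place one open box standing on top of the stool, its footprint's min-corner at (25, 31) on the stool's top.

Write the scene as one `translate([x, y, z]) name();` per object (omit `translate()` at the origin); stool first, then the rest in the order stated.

stool();
translate([25, 31, 388]) open_box();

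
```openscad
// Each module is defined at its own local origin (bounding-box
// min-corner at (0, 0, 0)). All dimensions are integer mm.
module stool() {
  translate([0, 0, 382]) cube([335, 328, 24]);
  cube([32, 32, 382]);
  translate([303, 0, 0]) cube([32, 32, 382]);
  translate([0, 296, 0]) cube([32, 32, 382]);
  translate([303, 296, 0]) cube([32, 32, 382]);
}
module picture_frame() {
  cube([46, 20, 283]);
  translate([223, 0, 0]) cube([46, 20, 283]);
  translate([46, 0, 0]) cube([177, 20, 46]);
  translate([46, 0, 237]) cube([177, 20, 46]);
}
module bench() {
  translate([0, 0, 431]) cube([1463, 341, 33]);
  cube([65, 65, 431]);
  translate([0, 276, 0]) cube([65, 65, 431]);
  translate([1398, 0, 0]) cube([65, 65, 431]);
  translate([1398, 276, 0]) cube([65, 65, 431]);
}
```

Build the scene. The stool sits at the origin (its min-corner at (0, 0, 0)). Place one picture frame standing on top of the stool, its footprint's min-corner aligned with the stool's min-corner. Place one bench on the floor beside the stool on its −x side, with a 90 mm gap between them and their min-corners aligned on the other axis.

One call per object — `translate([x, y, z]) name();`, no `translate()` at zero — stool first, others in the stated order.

stool();
translate([0, 0, 406]) picture_frame();
translate([-1553, 0, 0]) bench();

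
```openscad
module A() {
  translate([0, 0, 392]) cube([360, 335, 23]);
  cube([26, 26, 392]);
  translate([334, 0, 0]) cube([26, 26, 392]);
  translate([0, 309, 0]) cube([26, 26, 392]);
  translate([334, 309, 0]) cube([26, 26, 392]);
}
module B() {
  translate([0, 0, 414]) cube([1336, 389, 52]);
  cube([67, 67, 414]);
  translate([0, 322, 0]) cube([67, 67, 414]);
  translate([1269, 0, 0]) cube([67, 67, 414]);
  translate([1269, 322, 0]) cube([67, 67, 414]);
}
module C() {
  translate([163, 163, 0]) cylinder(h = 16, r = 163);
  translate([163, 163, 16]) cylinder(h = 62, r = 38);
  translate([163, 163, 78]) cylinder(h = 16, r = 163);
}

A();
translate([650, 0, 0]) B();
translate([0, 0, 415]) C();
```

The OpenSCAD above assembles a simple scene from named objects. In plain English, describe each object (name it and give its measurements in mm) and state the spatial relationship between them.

A is a four-legged stool. The seat is a 360×335×23 mm slab whose top surface is at z = 415 mm; four square legs, each 26×26 mm in cross-section, run from the floor (z = 0) to the underside of the seat, each flush with a corner of the seat.

B is a long wooden bench with a 1336 mm (x) × 389 mm (y) seat, 52 mm thick, its top surface 466 mm above the floor. Four 67 mm square legs at the seat corners, flush with the edges, run from z = 0 to the seat underside.

C is a spool: two coaxial disc flanges of radius 163 mm and thickness 16 mm, joined by a core cylinder of radius 38 mm and height 62 mm. The lower flange rests on z = 0 and the three cylinders share a vertical axis.

The bench is on the floor beside the stool on its +x side. The spool is on top of the stool.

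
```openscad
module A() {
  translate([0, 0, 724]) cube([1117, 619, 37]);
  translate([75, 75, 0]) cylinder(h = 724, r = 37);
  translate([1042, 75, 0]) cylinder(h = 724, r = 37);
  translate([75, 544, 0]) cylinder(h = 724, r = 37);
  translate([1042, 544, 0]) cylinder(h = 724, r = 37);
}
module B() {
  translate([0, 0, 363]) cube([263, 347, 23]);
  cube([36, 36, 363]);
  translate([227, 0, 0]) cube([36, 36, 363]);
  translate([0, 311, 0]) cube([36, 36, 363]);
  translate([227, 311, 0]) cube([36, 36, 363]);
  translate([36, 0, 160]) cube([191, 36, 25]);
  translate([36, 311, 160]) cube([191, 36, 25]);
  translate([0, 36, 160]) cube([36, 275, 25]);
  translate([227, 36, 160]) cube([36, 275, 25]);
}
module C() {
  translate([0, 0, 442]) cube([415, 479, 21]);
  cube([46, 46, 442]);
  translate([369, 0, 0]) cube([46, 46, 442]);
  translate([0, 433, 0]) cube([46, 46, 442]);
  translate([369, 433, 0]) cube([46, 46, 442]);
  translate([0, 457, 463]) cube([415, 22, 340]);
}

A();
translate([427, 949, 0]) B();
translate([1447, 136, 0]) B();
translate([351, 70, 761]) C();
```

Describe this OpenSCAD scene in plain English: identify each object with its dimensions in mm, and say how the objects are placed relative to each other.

A is a rectangular dining table. The top is 1117×619×37 mm with its upper surface at z = 761 mm. It stands on four round legs of 74 mm diameter, each leg's bounding box inset 38 mm from the nearest pair of top edges, running from the floor to the underside of the top.

B is a four-legged stool. The seat is 263×347 mm, 23 mm thick, top at z = 386 mm. It stands on four square legs, each 36×36 mm in cross-section, from z = 0 to the seat underside, each flush with a corner of the seat. Four stretchers, 36 mm wide and 25 mm tall, connect adjacent legs with their undersides at z = 160 mm, each running between the inner faces of the legs it joins and aligned with the legs' outer faces on the other axis.

C is a chair: 415×479 mm seat, 21 mm thick, top at z = 463 mm, on four 46 mm square corner legs flush with the seat edges. A 22 mm thick backrest slab spans the full seat width, extending 340 mm above the seat top, its back face flush with the seat's +y edge.

Two stools sit around the table at the +y, +x sides. The chair is on top of the table, centred.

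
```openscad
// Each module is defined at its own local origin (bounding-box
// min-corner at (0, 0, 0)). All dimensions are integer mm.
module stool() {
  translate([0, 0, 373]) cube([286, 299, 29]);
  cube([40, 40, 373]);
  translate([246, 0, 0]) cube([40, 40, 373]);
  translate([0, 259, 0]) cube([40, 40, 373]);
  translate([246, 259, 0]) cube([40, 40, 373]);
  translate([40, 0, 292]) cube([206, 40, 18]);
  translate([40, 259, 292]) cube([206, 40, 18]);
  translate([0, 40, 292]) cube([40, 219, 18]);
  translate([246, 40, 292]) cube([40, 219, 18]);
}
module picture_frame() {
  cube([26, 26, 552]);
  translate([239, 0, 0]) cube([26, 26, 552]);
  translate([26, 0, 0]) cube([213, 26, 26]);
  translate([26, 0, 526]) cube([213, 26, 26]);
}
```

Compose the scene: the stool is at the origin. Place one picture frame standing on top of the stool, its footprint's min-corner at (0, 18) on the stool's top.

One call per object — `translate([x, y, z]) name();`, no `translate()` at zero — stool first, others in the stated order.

stool();
translate([0, 18, 402]) picture_frame();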